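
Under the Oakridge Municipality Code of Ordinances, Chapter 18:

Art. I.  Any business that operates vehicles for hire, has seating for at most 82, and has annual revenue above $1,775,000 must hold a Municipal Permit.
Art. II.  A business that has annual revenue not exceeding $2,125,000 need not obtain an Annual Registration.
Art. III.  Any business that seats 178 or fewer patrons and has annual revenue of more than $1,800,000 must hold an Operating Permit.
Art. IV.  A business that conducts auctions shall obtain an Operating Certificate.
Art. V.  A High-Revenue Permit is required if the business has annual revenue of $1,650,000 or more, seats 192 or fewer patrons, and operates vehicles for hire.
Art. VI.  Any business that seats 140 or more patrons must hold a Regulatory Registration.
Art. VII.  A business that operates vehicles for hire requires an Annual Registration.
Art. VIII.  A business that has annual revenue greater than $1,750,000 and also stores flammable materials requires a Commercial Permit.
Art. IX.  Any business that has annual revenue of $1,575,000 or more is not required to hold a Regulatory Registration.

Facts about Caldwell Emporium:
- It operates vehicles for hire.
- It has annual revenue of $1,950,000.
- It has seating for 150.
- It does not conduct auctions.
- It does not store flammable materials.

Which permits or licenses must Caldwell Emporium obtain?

High-Revenue Permit, Operating Permit

Art. I. operates vehicles for hire; seating 150 > 82; revenue $1,950,000 > $1,775,000 → Municipal Permit not required.
Art. II. revenue $1,950,000 ≤ $2,125,000 → exempt from Annual Registration.
Art. III. seating 150 ≤ 178; revenue $1,950,000 > $1,800,000 → Operating Permit required.
Art. IV. does not conduct auctions → Operating Certificate not required.
Art. V. revenue $1,950,000 ≥ $1,650,000; seating 150 ≤ 192; operates vehicles for hire → High-Revenue Permit required.
Art. VI. seating 150 ≥ 140 → Regulatory Registration required.
Art. VII. operates vehicles for hire → Annual Registration required.
Art. VIII. revenue $1,950,000 > $1,750,000; does not store flammable materials → Commercial Permit not required.
Art. IX. revenue $1,950,000 ≥ $1,575,000 → exempt from Regulatory Registration.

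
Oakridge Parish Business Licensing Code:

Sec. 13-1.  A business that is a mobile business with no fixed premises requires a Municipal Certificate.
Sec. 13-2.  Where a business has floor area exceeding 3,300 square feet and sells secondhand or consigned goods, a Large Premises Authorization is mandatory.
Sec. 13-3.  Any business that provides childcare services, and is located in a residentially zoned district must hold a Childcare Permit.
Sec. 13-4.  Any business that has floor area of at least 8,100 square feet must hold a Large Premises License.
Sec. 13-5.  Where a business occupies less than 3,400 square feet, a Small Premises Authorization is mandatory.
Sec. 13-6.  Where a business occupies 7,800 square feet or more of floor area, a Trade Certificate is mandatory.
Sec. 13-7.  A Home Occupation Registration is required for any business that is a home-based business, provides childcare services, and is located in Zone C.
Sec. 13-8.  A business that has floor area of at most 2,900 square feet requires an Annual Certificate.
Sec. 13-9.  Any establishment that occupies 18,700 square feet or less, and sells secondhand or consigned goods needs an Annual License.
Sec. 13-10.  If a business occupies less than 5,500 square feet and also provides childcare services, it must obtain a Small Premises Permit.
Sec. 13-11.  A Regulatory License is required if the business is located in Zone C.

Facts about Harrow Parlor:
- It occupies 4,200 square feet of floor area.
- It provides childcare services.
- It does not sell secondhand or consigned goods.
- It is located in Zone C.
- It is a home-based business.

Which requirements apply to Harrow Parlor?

Sec. 13-1. is a home-based business (not: is a mobile business with no fixed premises) → Municipal Certificate not required.
Sec. 13-2. floor area 4,200 square feet > 3,300 square feet; does not sell secondhand or consigned goods → Large Premises Authorization not required.
Sec. 13-3. provides childcare services; is located in Zone C (not: is located in a residentially zoned district) → Childcare Permit not required.
Sec. 13-4. floor area 4,200 square feet < 8,100 square feet → Large Premises License not required.
Sec. 13-5. floor area 4,200 square feet ≥ 3,400 square feet → Small Premises Authorization not required.
Sec. 13-6. floor area 4,200 square feet < 7,800 square feet → Trade Certificate not required.
Sec. 13-7. is a home-based business; provides childcare services; is located in Zone C → Home Occupation Registration required.
Sec. 13-8. floor area 4,200 square feet > 2,900 square feet → Annual Certificate not required.
Sec. 13-9. floor area 4,200 square feet ≤ 18,700 square feet; does not sell secondhand or consigned goods → Annual License not required.
Sec. 13-10. floor area 4,200 square feet < 5,500 square feet; provides childcare services → Small Premises Permit required.
Sec. 13-11. is located in Zone C → Regulatory License required.

Home Occupation Registration, Regulatory License, Small Premises Permit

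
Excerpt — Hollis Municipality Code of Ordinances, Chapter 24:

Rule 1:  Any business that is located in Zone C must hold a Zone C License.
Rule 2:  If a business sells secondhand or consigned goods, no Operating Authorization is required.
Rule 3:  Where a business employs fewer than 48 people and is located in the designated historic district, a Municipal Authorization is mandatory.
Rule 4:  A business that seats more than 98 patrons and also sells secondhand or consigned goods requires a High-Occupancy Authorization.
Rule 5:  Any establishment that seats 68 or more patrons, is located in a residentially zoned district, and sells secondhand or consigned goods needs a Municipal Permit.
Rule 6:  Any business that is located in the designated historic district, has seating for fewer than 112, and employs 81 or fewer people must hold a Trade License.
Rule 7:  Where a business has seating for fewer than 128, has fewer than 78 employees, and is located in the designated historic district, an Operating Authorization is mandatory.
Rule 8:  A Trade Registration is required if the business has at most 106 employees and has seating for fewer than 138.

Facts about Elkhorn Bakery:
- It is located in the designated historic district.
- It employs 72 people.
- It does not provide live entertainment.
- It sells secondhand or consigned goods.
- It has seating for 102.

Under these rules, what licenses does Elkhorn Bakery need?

High-Occupancy Authorization, Trade License, Trade Registration

Rule 1: is located in the designated historic district (not: is located in Zone C) → Zone C License not required.
Rule 2: sells secondhand or consigned goods → exempt from Operating Authorization.
Rule 3: employees 72 ≥ 48; is located in the designated historic district → Municipal Authorization not required.
Rule 4: seating 102 > 98; sells secondhand or consigned goods → High-Occupancy Authorization required.
Rule 5: seating 102 ≥ 68; is located in the designated historic district (not: is located in a residentially zoned district); sells secondhand or consigned goods → Municipal Permit not required.
Rule 6: is located in the designated historic district; seating 102 < 112; employees 72 ≤ 81 → Trade License required.
Rule 7: seating 102 < 128; employees 72 < 78; is located in the designated historic district → Operating Authorization required.
Rule 8: employees 72 ≤ 106; seating 102 < 138 → Trade Registration required.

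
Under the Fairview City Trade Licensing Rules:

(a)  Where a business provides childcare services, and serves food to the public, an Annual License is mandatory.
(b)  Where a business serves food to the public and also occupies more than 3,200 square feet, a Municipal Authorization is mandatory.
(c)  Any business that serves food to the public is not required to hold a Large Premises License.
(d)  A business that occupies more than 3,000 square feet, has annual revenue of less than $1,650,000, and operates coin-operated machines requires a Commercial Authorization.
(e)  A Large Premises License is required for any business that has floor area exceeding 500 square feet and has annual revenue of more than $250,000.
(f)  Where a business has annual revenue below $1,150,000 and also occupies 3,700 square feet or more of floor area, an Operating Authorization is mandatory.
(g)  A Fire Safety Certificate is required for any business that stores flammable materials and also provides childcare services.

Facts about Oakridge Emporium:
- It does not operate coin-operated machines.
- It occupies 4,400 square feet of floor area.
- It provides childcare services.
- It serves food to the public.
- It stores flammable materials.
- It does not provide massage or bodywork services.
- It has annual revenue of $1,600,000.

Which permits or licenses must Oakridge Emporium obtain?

(a) provides childcare services; serves food to the public → Annual License required.
(b) serves food to the public; floor area 4,400 square feet > 3,200 square feet → Municipal Authorization required.
(c) serves food to the public → exempt from Large Premises License.
(d) floor area 4,400 square feet > 3,000 square feet; revenue $1,600,000 < $1,650,000; does not operate coin-operated machines → Commercial Authorization not required.
(e) floor area 4,400 square feet > 500 square feet; revenue $1,600,000 > $250,000 → Large Premises License required.
(f) revenue $1,600,000 ≥ $1,150,000; floor area 4,400 square feet ≥ 3,700 square feet → Operating Authorization not required.
(g) stores flammable materials; provides childcare services → Fire Safety Certificate required.

Annual License, Fire Safety Certificate, Municipal Authorization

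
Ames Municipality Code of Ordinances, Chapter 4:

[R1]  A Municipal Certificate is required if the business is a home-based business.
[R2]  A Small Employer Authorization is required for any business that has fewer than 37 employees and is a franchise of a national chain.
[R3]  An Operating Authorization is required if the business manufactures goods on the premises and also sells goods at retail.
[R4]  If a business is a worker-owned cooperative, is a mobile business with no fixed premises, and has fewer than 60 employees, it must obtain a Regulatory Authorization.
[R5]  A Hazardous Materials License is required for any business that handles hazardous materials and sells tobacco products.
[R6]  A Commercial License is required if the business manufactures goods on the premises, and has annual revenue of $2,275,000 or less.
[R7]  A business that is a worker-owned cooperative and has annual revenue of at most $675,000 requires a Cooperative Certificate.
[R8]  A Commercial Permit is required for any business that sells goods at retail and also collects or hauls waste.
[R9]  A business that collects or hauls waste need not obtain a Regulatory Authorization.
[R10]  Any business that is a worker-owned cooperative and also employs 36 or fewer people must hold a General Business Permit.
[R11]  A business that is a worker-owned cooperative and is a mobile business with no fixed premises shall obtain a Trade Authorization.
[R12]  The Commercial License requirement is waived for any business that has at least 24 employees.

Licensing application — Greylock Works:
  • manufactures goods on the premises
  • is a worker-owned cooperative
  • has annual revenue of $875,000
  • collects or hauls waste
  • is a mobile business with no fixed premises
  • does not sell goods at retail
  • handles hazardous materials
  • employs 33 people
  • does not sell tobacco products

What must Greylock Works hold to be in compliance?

General Business Permit, Trade Authorization

[R1] is a mobile business with no fixed premises (not: is a home-based business) → Municipal Certificate not required.
[R2] employees 33 < 37; is a worker-owned cooperative (not: is a franchise of a national chain) → Small Employer Authorization not required.
[R3] manufactures goods on the premises; does not sell goods at retail → Operating Authorization not required.
[R4] is a worker-owned cooperative; is a mobile business with no fixed premises; employees 33 < 60 → Regulatory Authorization required.
[R5] handles hazardous materials; does not sell tobacco products → Hazardous Materials License not required.
[R6] manufactures goods on the premises; revenue $875,000 ≤ $2,275,000 → Commercial License required.
[R7] is a worker-owned cooperative; revenue $875,000 > $675,000 → Cooperative Certificate not required.
[R8] does not sell goods at retail; collects or hauls waste → Commercial Permit not required.
[R9] collects or hauls waste → exempt from Regulatory Authorization.
[R10] is a worker-owned cooperative; employees 33 ≤ 36 → General Business Permit required.
[R11] is a worker-owned cooperative; is a mobile business with no fixed premises → Trade Authorization required.
[R12] employees 33 ≥ 24 → exempt from Commercial License.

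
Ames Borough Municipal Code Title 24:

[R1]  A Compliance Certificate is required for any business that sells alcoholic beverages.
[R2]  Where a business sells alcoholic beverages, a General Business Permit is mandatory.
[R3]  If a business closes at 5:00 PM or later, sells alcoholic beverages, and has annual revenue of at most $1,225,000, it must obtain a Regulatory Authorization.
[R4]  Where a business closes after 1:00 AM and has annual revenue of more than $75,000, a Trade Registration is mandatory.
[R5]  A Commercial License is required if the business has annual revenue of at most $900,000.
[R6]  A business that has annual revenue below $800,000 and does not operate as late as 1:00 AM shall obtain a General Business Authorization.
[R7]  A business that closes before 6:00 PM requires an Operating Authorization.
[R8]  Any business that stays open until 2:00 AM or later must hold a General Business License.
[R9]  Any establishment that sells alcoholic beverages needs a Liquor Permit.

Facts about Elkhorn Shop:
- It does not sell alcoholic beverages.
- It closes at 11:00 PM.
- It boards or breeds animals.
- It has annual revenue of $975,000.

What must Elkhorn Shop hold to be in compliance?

[R1] does not sell alcoholic beverages → Compliance Certificate not required.
[R2] does not sell alcoholic beverages → General Business Permit not required.
[R3] closes 11:00 PM, after 5:00 PM; does not sell alcoholic beverages; revenue $975,000 ≤ $1,225,000 → Regulatory Authorization not required.
[R4] closes 11:00 PM, at/before 1:00 AM; revenue $975,000 > $75,000 → Trade Registration not required.
[R5] revenue $975,000 > $900,000 → Commercial License not required.
[R6] revenue $975,000 ≥ $800,000; closes 11:00 PM, at/before 1:00 AM → General Business Authorization not required.
[R7] closes 11:00 PM, after 6:00 PM → Operating Authorization not required.
[R8] closes 11:00 PM, at/before 2:00 AM → General Business License not required.
[R9] does not sell alcoholic beverages → Liquor Permit not required.

None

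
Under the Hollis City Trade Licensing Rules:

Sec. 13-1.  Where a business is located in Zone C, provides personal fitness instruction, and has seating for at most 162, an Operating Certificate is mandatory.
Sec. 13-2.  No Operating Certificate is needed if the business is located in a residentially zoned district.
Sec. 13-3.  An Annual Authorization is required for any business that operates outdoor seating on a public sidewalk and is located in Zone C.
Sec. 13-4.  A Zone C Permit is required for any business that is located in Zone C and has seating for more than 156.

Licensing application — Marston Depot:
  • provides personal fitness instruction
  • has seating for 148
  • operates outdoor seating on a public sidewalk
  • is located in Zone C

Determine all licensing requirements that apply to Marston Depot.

Sec. 13-1. is located in Zone C; provides personal fitness instruction; seating 148 ≤ 162 → Operating Certificate required.
Sec. 13-2. is located in Zone C (not: is located in a residentially zoned district) → Operating Certificate exemption does not apply.
Sec. 13-3. operates outdoor seating on a public sidewalk; is located in Zone C → Annual Authorization required.
Sec. 13-4. is located in Zone C; seating 148 ≤ 156 → Zone C Permit not required.

Annual Authorization, Operating Certificate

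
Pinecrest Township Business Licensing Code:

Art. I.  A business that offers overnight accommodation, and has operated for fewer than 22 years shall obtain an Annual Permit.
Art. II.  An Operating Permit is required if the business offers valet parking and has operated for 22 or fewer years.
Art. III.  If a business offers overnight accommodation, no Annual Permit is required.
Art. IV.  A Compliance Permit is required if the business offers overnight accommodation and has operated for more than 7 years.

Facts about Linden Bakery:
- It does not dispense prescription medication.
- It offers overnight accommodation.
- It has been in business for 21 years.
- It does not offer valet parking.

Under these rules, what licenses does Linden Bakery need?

Art. I. offers overnight accommodation; years in business 21 < 22 → Annual Permit required.
Art. II. does not offer valet parking; years in business 21 ≤ 22 → Operating Permit not required.
Art. III. offers overnight accommodation → exempt from Annual Permit.
Art. IV. offers overnight accommodation; years in business 21 > 7 → Compliance Permit required.

Compliance Permit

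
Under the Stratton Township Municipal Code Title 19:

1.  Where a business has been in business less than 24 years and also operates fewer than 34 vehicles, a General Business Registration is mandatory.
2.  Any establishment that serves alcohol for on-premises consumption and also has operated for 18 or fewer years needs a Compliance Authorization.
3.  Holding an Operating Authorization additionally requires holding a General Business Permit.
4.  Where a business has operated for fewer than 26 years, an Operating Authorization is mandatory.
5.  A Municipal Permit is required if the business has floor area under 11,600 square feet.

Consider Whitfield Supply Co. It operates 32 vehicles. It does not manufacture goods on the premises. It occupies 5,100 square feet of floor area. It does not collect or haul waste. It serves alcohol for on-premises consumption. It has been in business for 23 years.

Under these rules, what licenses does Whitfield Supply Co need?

1. years in business 23 < 24; vehicles 32 < 34 → General Business Registration required.
2. serves alcohol for on-premises consumption; years in business 23 > 18 → Compliance Authorization not required.
3. Operating Authorization is required → General Business Permit also required.
4. years in business 23 < 26 → Operating Authorization required.
5. floor area 5,100 square feet < 11,600 square feet → Municipal Permit required.

General Business Permit, General Business Registration, Municipal Permit, Operating Authorization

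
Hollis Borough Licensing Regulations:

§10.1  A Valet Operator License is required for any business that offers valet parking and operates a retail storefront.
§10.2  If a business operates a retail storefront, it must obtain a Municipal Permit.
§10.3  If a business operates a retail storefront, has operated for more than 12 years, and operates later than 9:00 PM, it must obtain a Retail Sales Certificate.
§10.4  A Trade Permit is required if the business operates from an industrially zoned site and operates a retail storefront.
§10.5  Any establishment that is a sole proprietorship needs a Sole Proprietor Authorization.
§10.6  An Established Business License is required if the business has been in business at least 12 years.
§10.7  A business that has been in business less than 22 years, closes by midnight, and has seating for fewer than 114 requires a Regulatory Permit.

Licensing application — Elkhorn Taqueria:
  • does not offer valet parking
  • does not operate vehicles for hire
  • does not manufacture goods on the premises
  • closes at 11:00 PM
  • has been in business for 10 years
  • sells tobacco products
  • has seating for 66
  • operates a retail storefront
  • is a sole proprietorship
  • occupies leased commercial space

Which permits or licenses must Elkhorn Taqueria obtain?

§10.1 does not offer valet parking; operates a retail storefront → Valet Operator License not required.
§10.2 operates a retail storefront → Municipal Permit required.
§10.3 operates a retail storefront; years in business 10 ≤ 12; closes 11:00 PM, after 9:00 PM → Retail Sales Certificate not required.
§10.4 occupies leased commercial space (not: operates from an industrially zoned site); operates a retail storefront → Trade Permit not required.
§10.5 is a sole proprietorship → Sole Proprietor Authorization required.
§10.6 years in business 10 < 12 → Established Business License not required.
§10.7 years in business 10 < 22; closes 11:00 PM, at/before midnight; seating 66 < 114 → Regulatory Permit required.

Municipal Permit, Regulatory Permit, Sole Proprietor Authorization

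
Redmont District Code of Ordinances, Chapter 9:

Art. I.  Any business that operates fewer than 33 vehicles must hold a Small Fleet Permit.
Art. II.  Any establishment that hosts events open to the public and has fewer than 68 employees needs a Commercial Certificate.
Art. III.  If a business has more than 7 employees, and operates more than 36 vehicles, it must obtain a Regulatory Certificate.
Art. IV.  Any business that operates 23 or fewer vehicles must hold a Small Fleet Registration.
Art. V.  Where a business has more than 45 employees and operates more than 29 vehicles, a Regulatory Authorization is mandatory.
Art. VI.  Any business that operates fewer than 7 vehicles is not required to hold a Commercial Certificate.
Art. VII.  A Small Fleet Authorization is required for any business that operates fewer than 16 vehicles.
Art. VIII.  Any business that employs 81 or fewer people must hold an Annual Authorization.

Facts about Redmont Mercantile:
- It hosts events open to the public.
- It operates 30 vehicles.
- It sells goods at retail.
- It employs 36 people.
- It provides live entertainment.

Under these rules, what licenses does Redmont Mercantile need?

Annual Authorization, Commercial Certificate, Small Fleet Permit

Art. I. vehicles 30 < 33 → Small Fleet Permit required.
Art. II. hosts events open to the public; employees 36 < 68 → Commercial Certificate required.
Art. III. employees 36 > 7; vehicles 30 ≤ 36 → Regulatory Certificate not required.
Art. IV. vehicles 30 > 23 → Small Fleet Registration not required.
Art. V. employees 36 ≤ 45; vehicles 30 > 29 → Regulatory Authorization not required.
Art. VI. vehicles 30 ≥ 7 → Commercial Certificate exemption does not apply.
Art. VII. vehicles 30 ≥ 16 → Small Fleet Authorization not required.
Art. VIII. employees 36 ≤ 81 → Annual Authorization required.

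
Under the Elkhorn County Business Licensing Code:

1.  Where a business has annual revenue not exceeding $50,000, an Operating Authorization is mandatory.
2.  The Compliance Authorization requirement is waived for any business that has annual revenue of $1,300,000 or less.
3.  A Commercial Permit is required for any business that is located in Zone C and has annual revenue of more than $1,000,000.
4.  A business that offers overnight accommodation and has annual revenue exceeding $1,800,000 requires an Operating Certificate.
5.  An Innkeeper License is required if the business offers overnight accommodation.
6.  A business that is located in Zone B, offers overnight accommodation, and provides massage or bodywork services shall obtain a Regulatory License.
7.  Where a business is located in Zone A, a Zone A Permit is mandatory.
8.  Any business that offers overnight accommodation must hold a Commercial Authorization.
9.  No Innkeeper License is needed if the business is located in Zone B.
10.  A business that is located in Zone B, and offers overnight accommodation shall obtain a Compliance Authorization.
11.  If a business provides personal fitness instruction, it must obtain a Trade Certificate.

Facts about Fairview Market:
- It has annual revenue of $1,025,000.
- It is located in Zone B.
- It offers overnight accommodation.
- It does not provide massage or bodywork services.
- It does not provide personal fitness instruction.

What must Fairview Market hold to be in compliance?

1. revenue $1,025,000 > $50,000 → Operating Authorization not required.
2. revenue $1,025,000 ≤ $1,300,000 → exempt from Compliance Authorization.
3. is located in Zone B (not: is located in Zone C); revenue $1,025,000 > $1,000,000 → Commercial Permit not required.
4. offers overnight accommodation; revenue $1,025,000 ≤ $1,800,000 → Operating Certificate not required.
5. offers overnight accommodation → Innkeeper License required.
6. is located in Zone B; offers overnight accommodation; does not provide massage or bodywork services → Regulatory License not required.
7. is located in Zone B (not: is located in Zone A) → Zone A Permit not required.
8. offers overnight accommodation → Commercial Authorization required.
9. is located in Zone B → exempt from Innkeeper License.
10. is located in Zone B; offers overnight accommodation → Compliance Authorization required.
11. does not provide personal fitness instruction → Trade Certificate not required.

Commercial Authorization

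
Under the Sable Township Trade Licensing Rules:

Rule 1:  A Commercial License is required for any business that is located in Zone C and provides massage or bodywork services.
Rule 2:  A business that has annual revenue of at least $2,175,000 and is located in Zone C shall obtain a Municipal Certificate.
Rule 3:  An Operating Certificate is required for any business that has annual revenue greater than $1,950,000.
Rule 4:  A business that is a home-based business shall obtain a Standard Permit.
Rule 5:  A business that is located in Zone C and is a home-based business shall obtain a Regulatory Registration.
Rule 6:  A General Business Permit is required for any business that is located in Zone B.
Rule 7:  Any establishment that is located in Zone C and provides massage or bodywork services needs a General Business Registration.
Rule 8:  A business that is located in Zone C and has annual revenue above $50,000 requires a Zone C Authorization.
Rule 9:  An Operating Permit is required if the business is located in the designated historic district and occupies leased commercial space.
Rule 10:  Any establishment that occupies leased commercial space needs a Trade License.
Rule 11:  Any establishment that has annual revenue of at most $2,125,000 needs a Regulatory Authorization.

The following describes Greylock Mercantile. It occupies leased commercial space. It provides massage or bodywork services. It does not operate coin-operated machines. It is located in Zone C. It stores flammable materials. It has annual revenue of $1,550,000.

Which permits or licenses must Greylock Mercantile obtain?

Commercial License, General Business Registration, Regulatory Authorization, Trade License, Zone C Authorization

Rule 1: is located in Zone C; provides massage or bodywork services → Commercial License required.
Rule 2: revenue $1,550,000 < $2,175,000; is located in Zone C → Municipal Certificate not required.
Rule 3: revenue $1,550,000 ≤ $1,950,000 → Operating Certificate not required.
Rule 4: occupies leased commercial space (not: is a home-based business) → Standard Permit not required.
Rule 5: is located in Zone C; occupies leased commercial space (not: is a home-based business) → Regulatory Registration not required.
Rule 6: is located in Zone C (not: is located in Zone B) → General Business Permit not required.
Rule 7: is located in Zone C; provides massage or bodywork services → General Business Registration required.
Rule 8: is located in Zone C; revenue $1,550,000 > $50,000 → Zone C Authorization required.
Rule 9: is located in Zone C (not: is located in the designated historic district); occupies leased commercial space → Operating Permit not required.
Rule 10: occupies leased commercial space → Trade License required.
Rule 11: revenue $1,550,000 ≤ $2,125,000 → Regulatory Authorization required.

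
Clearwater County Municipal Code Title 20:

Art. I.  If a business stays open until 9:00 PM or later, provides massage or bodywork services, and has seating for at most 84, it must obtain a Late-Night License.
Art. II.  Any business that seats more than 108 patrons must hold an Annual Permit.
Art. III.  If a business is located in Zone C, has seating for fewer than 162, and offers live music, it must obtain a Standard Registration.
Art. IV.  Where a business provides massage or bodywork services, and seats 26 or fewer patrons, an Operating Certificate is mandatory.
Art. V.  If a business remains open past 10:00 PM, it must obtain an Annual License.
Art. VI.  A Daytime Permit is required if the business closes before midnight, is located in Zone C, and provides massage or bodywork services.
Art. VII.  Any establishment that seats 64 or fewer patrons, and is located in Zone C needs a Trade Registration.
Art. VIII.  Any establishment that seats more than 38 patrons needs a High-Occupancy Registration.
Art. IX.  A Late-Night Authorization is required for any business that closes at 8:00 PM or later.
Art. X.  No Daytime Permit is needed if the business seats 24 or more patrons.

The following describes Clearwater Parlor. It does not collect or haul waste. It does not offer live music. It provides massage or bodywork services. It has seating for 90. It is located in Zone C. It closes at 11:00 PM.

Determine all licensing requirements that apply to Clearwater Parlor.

Art. I. closes 11:00 PM, after 9:00 PM; provides massage or bodywork services; seating 90 > 84 → Late-Night License not required.
Art. II. seating 90 ≤ 108 → Annual Permit not required.
Art. III. is located in Zone C; seating 90 < 162; does not offer live music → Standard Registration not required.
Art. IV. provides massage or bodywork services; seating 90 > 26 → Operating Certificate not required.
Art. V. closes 11:00 PM, after 10:00 PM → Annual License required.
Art. VI. closes 11:00 PM, at/before midnight; is located in Zone C; provides massage or bodywork services → Daytime Permit required.
Art. VII. seating 90 > 64; is located in Zone C → Trade Registration not required.
Art. VIII. seating 90 > 38 → High-Occupancy Registration required.
Art. IX. closes 11:00 PM, after 8:00 PM → Late-Night Authorization required.
Art. X. seating 90 ≥ 24 → exempt from Daytime Permit.

Annual License, High-Occupancy Registration, Late-Night Authorization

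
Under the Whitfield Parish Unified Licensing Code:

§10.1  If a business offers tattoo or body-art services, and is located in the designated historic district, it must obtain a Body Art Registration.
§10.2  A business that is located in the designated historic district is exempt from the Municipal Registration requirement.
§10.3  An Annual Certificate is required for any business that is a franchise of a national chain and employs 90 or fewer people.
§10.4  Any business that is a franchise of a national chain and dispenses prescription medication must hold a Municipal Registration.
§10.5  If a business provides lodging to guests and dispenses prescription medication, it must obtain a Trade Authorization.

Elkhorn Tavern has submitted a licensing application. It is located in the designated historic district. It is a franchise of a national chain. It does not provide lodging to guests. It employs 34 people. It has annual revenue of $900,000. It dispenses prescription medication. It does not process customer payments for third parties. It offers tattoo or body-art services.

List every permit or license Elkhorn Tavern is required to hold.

Annual Certificate, Body Art Registration

§10.1 offers tattoo or body-art services; is located in the designated historic district → Body Art Registration required.
§10.2 is located in the designated historic district → exempt from Municipal Registration.
§10.3 is a franchise of a national chain; employees 34 ≤ 90 → Annual Certificate required.
§10.4 is a franchise of a national chain; dispenses prescription medication → Municipal Registration required.
§10.5 does not provide lodging to guests; dispenses prescription medication → Trade Authorization not required.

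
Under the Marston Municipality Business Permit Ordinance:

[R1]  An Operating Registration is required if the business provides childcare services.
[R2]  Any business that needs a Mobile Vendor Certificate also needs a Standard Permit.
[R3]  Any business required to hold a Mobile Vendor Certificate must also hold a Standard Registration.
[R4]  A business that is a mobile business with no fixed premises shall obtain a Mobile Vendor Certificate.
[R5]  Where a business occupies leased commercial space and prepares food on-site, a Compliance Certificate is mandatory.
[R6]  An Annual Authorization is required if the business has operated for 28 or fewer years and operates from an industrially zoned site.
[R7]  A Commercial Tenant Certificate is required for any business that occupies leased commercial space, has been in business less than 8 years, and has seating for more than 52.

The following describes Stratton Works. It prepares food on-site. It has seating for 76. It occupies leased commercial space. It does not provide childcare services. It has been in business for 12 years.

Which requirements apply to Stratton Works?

[R1] does not provide childcare services → Operating Registration not required.
[R2] Mobile Vendor Certificate is not required → no effect.
[R3] Mobile Vendor Certificate is not required → no effect.
[R4] occupies leased commercial space (not: is a mobile business with no fixed premises) → Mobile Vendor Certificate not required.
[R5] occupies leased commercial space; prepares food on-site → Compliance Certificate required.
[R6] years in business 12 ≤ 28; occupies leased commercial space (not: operates from an industrially zoned site) → Annual Authorization not required.
[R7] occupies leased commercial space; years in business 12 ≥ 8; seating 76 > 52 → Commercial Tenant Certificate not required.

Compliance Certificate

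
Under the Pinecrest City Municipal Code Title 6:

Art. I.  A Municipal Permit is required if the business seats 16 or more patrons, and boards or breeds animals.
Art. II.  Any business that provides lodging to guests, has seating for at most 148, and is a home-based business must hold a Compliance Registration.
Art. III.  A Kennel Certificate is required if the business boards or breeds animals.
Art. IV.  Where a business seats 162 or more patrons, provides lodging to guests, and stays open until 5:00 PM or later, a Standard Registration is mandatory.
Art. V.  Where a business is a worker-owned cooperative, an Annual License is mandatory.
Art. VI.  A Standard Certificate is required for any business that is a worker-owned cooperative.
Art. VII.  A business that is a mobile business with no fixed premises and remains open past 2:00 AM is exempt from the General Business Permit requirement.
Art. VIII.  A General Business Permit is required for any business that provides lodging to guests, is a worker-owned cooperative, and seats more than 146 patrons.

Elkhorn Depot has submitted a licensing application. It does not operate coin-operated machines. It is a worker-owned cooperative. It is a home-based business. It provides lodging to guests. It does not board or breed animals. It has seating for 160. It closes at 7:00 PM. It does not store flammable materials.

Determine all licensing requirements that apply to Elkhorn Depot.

Annual License, General Business Permit, Standard Certificate

Art. I. seating 160 ≥ 16; does not board or breed animals → Municipal Permit not required.
Art. II. provides lodging to guests; seating 160 > 148; is a home-based business → Compliance Registration not required.
Art. III. does not board or breed animals → Kennel Certificate not required.
Art. IV. seating 160 < 162; provides lodging to guests; closes 7:00 PM, after 5:00 PM → Standard Registration not required.
Art. V. is a worker-owned cooperative → Annual License required.
Art. VI. is a worker-owned cooperative → Standard Certificate required.
Art. VII. is a home-based business (not: is a mobile business with no fixed premises); closes 7:00 PM, at/before 2:00 AM → General Business Permit exemption does not apply.
Art. VIII. provides lodging to guests; is a worker-owned cooperative; seating 160 > 146 → General Business Permit required.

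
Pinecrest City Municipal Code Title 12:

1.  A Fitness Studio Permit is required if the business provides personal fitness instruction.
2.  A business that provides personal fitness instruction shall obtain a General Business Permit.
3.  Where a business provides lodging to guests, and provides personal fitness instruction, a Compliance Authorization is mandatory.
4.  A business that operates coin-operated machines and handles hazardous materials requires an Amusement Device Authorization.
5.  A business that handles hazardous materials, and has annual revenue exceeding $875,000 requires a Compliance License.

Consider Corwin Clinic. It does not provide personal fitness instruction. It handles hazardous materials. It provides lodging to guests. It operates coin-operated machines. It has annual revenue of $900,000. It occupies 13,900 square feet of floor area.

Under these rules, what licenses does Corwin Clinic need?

1. does not provide personal fitness instruction → Fitness Studio Permit not required.
2. does not provide personal fitness instruction → General Business Permit not required.
3. provides lodging to guests; does not provide personal fitness instruction → Compliance Authorization not required.
4. operates coin-operated machines; handles hazardous materials → Amusement Device Authorization required.
5. handles hazardous materials; revenue $900,000 > $875,000 → Compliance License required.

Amusement Device Authorization, Compliance License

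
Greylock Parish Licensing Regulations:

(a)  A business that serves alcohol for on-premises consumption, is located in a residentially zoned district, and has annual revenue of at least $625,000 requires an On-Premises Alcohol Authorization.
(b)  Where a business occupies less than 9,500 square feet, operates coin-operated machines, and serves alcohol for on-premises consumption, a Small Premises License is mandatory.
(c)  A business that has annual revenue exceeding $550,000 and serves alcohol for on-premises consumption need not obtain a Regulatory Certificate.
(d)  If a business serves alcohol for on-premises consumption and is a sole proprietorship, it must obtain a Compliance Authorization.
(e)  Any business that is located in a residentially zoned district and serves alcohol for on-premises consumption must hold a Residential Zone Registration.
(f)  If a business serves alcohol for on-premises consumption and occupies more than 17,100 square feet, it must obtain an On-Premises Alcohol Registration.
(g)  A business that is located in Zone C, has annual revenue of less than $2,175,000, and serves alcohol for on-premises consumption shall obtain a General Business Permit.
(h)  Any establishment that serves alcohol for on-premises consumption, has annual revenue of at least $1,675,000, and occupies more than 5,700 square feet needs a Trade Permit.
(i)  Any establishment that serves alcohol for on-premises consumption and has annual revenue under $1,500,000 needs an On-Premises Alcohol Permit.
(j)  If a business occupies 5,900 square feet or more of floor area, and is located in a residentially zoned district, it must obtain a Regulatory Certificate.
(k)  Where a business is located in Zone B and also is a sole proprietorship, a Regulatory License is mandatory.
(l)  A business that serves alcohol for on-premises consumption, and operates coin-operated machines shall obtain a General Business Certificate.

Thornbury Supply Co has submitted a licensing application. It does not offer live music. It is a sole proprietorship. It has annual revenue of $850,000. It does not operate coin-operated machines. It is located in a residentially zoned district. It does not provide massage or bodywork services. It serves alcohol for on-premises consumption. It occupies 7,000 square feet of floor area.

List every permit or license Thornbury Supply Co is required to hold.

(a) serves alcohol for on-premises consumption; is located in a residentially zoned district; revenue $850,000 ≥ $625,000 → On-Premises Alcohol Authorization required.
(b) floor area 7,000 square feet < 9,500 square feet; does not operate coin-operated machines; serves alcohol for on-premises consumption → Small Premises License not required.
(c) revenue $850,000 > $550,000; serves alcohol for on-premises consumption → exempt from Regulatory Certificate.
(d) serves alcohol for on-premises consumption; is a sole proprietorship → Compliance Authorization required.
(e) is located in a residentially zoned district; serves alcohol for on-premises consumption → Residential Zone Registration required.
(f) serves alcohol for on-premises consumption; floor area 7,000 square feet ≤ 17,100 square feet → On-Premises Alcohol Registration not required.
(g) is located in a residentially zoned district (not: is located in Zone C); revenue $850,000 < $2,175,000; serves alcohol for on-premises consumption → General Business Permit not required.
(h) serves alcohol for on-premises consumption; revenue $850,000 < $1,675,000; floor area 7,000 square feet > 5,700 square feet → Trade Permit not required.
(i) serves alcohol for on-premises consumption; revenue $850,000 < $1,500,000 → On-Premises Alcohol Permit required.
(j) floor area 7,000 square feet ≥ 5,900 square feet; is located in a residentially zoned district → Regulatory Certificate required.
(k) is located in a residentially zoned district (not: is located in Zone B); is a sole proprietorship → Regulatory License not required.
(l) serves alcohol for on-premises consumption; does not operate coin-operated machines → General Business Certificate not required.

Compliance Authorization, On-Premises Alcohol Authorization, On-Premises Alcohol Permit, Residential Zone Registration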